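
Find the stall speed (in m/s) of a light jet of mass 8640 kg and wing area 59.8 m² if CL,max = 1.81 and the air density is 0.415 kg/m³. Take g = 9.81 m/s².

V_stall = 61.4 m/s

At stall, lift equals weight: L = W = m·g = 8640 × 9.81 = 84760 N.
V_stall = √(2W/(ρ·S·CL,max)) = √(2 × 84760 / (0.415 × 59.8 × 1.81))
V_stall = √3774 = 61.4 m/s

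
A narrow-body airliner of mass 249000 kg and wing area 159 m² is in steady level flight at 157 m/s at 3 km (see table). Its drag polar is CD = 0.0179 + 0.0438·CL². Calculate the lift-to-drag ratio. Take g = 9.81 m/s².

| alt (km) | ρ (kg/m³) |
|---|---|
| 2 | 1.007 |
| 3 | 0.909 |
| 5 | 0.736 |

L/D = 13.7

At 3 km, from the table: ρ = 0.909 kg/m³.
Weight W = mg = 249000 × 9.81 = 2.4427×10^6 N; in level flight L = W.
q = ½ρv² = ½ × 0.909 × 157² = 11200 Pa.
Required CL = L/(qS) = 2.4427×10^6/(11200·159) = 1.371.
CD = 0.0179 + 0.0438 × 1.371² = 0.1003.
L/D = CL/CD = 1.371 / 0.1003 = 13.7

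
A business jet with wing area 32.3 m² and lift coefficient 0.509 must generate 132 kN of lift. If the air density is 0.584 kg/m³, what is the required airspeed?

v = 166 m/s

L = ½ρv²S·CL ⇒ v = √(2L/(ρ·S·CL))
v = √(2 × 1.32×10^5 / (0.584 × 32.3 × 0.509)) = √27500 = 166 m/s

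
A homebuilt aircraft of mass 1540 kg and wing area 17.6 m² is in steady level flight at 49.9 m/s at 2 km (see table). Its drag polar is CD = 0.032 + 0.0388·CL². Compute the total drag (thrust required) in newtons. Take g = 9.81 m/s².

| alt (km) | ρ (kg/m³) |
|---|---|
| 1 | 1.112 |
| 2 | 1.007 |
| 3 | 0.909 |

D = 1110 N

At 2 km, from the table: ρ = 1.007 kg/m³.
Level flight ⇒ L = W = m·g = 1540 × 9.81 = 15107 N.
Dynamic pressure q = 0.5 × 1.007 × 49.9² = 1254 Pa.
CL = W/(q·S) = 15107 / (1254 × 17.6) = 0.6847.
CD = 0.032 + 0.0388 × 0.6847² = 0.05019.
D = q·S·CD = 1254 × 17.6 × 0.05019 = 1107 N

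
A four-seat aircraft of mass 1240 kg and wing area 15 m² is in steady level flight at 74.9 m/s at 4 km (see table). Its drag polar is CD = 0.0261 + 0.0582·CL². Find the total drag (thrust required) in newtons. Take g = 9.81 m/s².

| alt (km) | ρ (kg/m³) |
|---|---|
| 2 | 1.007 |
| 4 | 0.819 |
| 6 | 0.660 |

D = 1150 N

At 4 km, from the table: ρ = 0.819 kg/m³.
Level flight ⇒ L = W = m·g = 1240 × 9.81 = 12164 N.
q = ½ρv² = ½ × 0.819 × 74.9² = 2297 Pa.
CL = W/(q·S) = 12164 / (2297 × 15) = 0.353.
CD = 0.0261 + 0.0582 × 0.353² = 0.03335.
D = q·S·CD = 2297 × 15 × 0.03335 = 1149 N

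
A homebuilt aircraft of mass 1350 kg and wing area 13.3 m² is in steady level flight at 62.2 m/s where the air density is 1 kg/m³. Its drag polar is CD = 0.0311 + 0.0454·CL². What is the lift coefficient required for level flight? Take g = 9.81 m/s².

CL = 0.515

Weight W = mg = 1350 × 9.81 = 13244 N; in level flight L = W.
Dynamic pressure q = 0.5 × 1 × 62.2² = 1934 Pa.
CL = W/(q·S) = 13244 / (1934 × 13.3) = 0.5148.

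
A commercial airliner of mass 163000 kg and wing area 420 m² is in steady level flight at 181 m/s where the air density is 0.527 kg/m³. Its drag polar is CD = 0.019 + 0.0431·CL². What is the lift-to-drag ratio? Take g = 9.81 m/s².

Weight W = mg = 163000 × 9.81 = 1.599×10^6 N; in level flight L = W.
Dynamic pressure q = 0.5 × 0.527 × 181² = 8633 Pa.
CL = W/(q·S) = 1.599×10^6 / (8633 × 420) = 0.441.
CD = 0.019 + 0.0431 × 0.441² = 0.02738.
L/D = CL/CD = 0.441 / 0.02738 = 16.1

L/D = 16.1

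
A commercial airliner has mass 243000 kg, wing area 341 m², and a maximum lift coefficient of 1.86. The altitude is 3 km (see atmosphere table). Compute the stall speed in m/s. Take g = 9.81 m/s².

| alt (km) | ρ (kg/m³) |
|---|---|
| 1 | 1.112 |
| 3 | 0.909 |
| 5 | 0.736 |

V_stall = 90.9 m/s

At 3 km, from the table: ρ = 0.909 kg/m³.
Stall occurs when L = W at CL,max. W = mg = 243000 × 9.81 = 2.384×10^6 N.
V_stall = √(2W/(ρ·S·CL,max)) = √(2 × 2.384×10^6 / (0.909 × 341 × 1.86))
V_stall = √8269 = 90.9 m/s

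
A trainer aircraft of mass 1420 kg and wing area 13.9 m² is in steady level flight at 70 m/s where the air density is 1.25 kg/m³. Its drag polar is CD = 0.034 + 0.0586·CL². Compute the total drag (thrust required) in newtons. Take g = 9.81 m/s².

In steady level flight, lift balances weight: W = mg = 1420 × 9.81 = 13930 N.
q = ½ρv² = ½ × 1.25 × 70² = 3062 Pa.
CL = 2W/(ρv²S) = 2×13930/(1.25×70²×13.9) = 0.3272.
CD = 0.034 + 0.0586 × 0.3272² = 0.04028.
D = q·S·CD = 3062 × 13.9 × 0.04028 = 1714 N

D = 1710 N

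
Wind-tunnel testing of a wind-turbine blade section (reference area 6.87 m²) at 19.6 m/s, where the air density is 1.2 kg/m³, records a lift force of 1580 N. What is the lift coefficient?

From L = ½ρv²S·CL, rearranging gives CL = 2L/(ρv²S).
CL = 2 × 1580 / (1.2 × 19.6² × 6.87) = 0.998

CL = 0.998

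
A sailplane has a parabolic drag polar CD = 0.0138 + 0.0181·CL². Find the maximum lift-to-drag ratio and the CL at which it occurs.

For CD = CD0 + K·CL², (L/D)max occurs at CL* = √(CD0/K) and equals 1/(2√(K·CD0)).
(L/D)max = 1/(2√(0.0181 × 0.0138)) = 1/(2 × 0.0158) = 31.6
CL* = √(0.0138/0.0181) = 0.873

(L/D)max = 31.6, at CL = 0.873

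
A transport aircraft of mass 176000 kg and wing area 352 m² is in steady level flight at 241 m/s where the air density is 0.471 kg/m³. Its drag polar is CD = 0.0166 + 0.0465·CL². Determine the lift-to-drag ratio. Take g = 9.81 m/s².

Weight W = mg = 176000 × 9.81 = 1.7266×10^6 N; in level flight L = W.
Dynamic pressure q = 0.5 × 0.471 × 241² = 13680 Pa.
CL = W/(q·S) = 1.7266×10^6 / (13680 × 352) = 0.3586.
CD = 0.0166 + 0.0465 × 0.3586² = 0.02258.
L/D = CL/CD = 0.3586 / 0.02258 = 15.9

L/D = 15.9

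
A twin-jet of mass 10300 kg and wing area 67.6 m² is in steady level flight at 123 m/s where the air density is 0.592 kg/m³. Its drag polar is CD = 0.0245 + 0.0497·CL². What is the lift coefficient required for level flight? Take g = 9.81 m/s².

CL = 0.334

In steady level flight, lift balances weight: W = mg = 10300 × 9.81 = 1.0104×10^5 N.
q = ½ρv² = ½ × 0.592 × 123² = 4478 Pa.
CL = 2W/(ρv²S) = 2×1.0104×10^5/(0.592×123²×67.6) = 0.3338.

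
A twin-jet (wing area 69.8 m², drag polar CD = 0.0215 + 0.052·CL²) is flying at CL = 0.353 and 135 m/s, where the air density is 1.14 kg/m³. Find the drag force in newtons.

CD = 0.0215 + 0.052 × 0.353² = 0.02798
D = ½ρv²S·CD = ½ × 1.14 × 135² × 69.8 × 0.02798 = 20300 N

D = 20300 N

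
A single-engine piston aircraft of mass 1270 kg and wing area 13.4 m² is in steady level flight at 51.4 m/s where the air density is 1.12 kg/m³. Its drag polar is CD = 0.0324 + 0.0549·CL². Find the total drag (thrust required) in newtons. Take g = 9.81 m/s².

D = 1070 N

Weight W = mg = 1270 × 9.81 = 12459 N; in level flight L = W.
Dynamic pressure q = 0.5 × 1.12 × 51.4² = 1479 Pa.
CL = 2W/(ρv²S) = 2×12459/(1.12×51.4²×13.4) = 0.6284.
CD = 0.0324 + 0.0549 × 0.6284² = 0.05408.
D = q·S·CD = 1479 × 13.4 × 0.05408 = 1072 N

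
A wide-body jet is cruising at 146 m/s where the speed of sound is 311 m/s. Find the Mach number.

M = 0.469

M = v/a = 146 / 311 = 0.469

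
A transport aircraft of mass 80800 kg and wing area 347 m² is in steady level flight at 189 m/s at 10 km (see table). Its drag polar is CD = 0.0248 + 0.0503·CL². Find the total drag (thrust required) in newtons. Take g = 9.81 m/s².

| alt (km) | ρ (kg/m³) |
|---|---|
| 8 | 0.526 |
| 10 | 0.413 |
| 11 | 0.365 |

D = 75800 N

At 10 km, from the table: ρ = 0.413 kg/m³.
Weight W = mg = 80800 × 9.81 = 7.9265×10^5 N; in level flight L = W.
Dynamic pressure q = 0.5 × 0.413 × 189² = 7376 Pa.
CL = 2W/(ρv²S) = 2×7.9265×10^5/(0.413×189²×347) = 0.3097.
CD = 0.0248 + 0.0503 × 0.3097² = 0.02962.
D = q·S·CD = 7376 × 347 × 0.02962 = 75830 N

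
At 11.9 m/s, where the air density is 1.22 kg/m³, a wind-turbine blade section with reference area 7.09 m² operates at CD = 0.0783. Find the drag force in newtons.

Dynamic pressure q = ½ρv² = ½ × 1.22 × 11.9² = 86.38 Pa.
D = q·S·CD = 86.38 × 7.09 × 0.0783 = 48 N

D = 48 N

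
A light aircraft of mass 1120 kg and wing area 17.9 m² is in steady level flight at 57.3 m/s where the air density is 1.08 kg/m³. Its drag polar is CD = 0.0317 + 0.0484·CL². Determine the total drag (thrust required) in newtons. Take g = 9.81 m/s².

D = 1190 N

In steady level flight, lift balances weight: W = mg = 1120 × 9.81 = 10987 N.
Dynamic pressure q = 0.5 × 1.08 × 57.3² = 1773 Pa.
CL = W/(q·S) = 10987 / (1773 × 17.9) = 0.3462.
CD = 0.0317 + 0.0484 × 0.3462² = 0.0375.
D = q·S·CD = 1773 × 17.9 × 0.0375 = 1190 N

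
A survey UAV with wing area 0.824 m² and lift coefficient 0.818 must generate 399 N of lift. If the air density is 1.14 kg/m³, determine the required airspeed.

L = ½ρv²S·CL ⇒ v = √(2L/(ρ·S·CL))
v = √(2 × 399 / (1.14 × 0.824 × 0.818)) = √1039 = 32.2 m/s

v = 32.2 m/s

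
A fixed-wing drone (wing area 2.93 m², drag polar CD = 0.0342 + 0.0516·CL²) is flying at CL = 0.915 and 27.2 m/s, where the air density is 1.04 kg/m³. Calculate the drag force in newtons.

D = 87.2 N

CD = 0.0342 + 0.0516 × 0.915² = 0.0774
D = ½ρv²S·CD = ½ × 1.04 × 27.2² × 2.93 × 0.0774 = 87.2 N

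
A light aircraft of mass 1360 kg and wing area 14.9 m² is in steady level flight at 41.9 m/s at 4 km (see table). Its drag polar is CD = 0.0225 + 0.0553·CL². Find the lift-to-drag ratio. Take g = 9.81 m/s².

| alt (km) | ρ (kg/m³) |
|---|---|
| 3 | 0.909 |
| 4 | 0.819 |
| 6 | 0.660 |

L/D = 11.5

At 4 km, from the table: ρ = 0.819 kg/m³.
In steady level flight, lift balances weight: W = mg = 1360 × 9.81 = 13342 N.
q = ½ρv² = ½ × 0.819 × 41.9² = 718.9 Pa.
CL = W/(q·S) = 13342 / (718.9 × 14.9) = 1.245.
CD = 0.0225 + 0.0553 × 1.245² = 0.1083.
L/D = CL/CD = 1.245 / 0.1083 = 11.5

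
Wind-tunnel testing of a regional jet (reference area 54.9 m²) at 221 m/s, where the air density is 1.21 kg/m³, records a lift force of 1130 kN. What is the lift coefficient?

CL = 0.697

From L = ½ρv²S·CL, rearranging gives CL = 2L/(ρv²S).
CL = 2 × 1.13×10^6 / (1.21 × 221² × 54.9) = 0.697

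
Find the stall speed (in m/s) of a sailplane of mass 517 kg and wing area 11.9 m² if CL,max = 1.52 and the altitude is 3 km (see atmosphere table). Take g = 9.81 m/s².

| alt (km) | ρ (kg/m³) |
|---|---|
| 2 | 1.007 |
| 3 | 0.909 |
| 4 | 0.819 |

At 3 km, from the table: ρ = 0.909 kg/m³.
At stall, lift equals weight: L = W = m·g = 517 × 9.81 = 5072 N.
V_stall = √(2W/(ρ·S·CL,max)) = √(2 × 5072 / (0.909 × 11.9 × 1.52))
V_stall = √616.9 = 24.8 m/s

V_stall = 24.8 m/s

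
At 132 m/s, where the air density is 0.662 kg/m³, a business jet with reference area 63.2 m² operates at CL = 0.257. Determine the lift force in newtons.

L = 93700 N

L = ½ρv²S·CL = ½ × 0.662 × 132² × 63.2 × 0.257 = 93700 N ≈ 93.7 kN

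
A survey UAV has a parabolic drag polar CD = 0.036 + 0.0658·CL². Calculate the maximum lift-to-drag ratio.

For CD = CD0 + K·CL², (L/D)max occurs at CL* = √(CD0/K) and equals 1/(2√(K·CD0)).
(L/D)max = 1/(2√(0.0658 × 0.036)) = 1/(2 × 0.04867) = 10.3

(L/D)max = 10.3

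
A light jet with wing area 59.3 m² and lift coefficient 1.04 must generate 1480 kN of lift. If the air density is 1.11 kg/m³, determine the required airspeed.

L = ½ρv²S·CL ⇒ v = √(2L/(ρ·S·CL))
v = √(2 × 1.48×10^6 / (1.11 × 59.3 × 1.04)) = √43240 = 208 m/s

v = 208 m/s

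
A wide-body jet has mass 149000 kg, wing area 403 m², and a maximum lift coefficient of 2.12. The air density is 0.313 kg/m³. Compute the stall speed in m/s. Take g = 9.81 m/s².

At stall, lift equals weight: L = W = m·g = 149000 × 9.81 = 1.462×10^6 N.
From L = ½ρV²S·CL,max = W: V_stall = √(2W/(ρSCL,max)) = √(2·1.462×10^6/(0.313·403·2.12))
V_stall = √10930 = 105 m/s

V_stall = 105 m/s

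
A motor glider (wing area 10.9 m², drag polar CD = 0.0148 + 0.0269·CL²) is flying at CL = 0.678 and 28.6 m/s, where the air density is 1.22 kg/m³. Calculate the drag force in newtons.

CD = 0.0148 + 0.0269 × 0.678² = 0.02717
D = ½ρv²S·CD = ½ × 1.22 × 28.6² × 10.9 × 0.02717 = 148 N

D = 148 N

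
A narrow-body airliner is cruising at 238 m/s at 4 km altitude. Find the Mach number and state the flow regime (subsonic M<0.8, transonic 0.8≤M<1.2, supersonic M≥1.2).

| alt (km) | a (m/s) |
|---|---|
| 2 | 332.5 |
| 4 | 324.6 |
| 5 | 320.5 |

At 4 km, from the table: a = 324.6 m/s.
M = v/a = 238 / 324.6 = 0.733
M = 0.733 → subsonic.

M = 0.733 (subsonic)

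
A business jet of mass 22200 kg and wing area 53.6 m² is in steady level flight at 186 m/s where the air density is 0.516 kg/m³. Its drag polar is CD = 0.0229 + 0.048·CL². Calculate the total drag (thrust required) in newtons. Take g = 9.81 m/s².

D = 15700 N

Level flight ⇒ L = W = m·g = 22200 × 9.81 = 2.1778×10^5 N.
Dynamic pressure q = 0.5 × 0.516 × 186² = 8926 Pa.
CL = 2W/(ρv²S) = 2×2.1778×10^5/(0.516×186²×53.6) = 0.4552.
CD = 0.0229 + 0.048 × 0.4552² = 0.03285.
D = q·S·CD = 8926 × 53.6 × 0.03285 = 15710 N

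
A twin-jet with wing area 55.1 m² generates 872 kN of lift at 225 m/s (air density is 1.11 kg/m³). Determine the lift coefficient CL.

CL = 0.563

From L = ½ρv²S·CL, rearranging gives CL = 2L/(ρv²S).
CL = 2 × 8.72×10^5 / (1.11 × 225² × 55.1) = 0.563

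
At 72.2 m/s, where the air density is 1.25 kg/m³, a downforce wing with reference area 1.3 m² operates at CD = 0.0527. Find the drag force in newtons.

D = 223 N

Dynamic pressure q = ½ρv² = ½ × 1.25 × 72.2² = 3258 Pa.
D = q·S·CD = 3258 × 1.3 × 0.0527 = 223 N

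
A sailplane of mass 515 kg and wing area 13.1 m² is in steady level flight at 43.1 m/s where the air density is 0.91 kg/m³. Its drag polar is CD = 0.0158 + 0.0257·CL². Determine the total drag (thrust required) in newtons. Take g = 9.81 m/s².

D = 234 N

Weight W = mg = 515 × 9.81 = 5052.2 N; in level flight L = W.
Dynamic pressure q = 0.5 × 0.91 × 43.1² = 845.2 Pa.
CL = 2W/(ρv²S) = 2×5052.2/(0.91×43.1²×13.1) = 0.4563.
CD = 0.0158 + 0.0257 × 0.4563² = 0.02115.
D = q·S·CD = 845.2 × 13.1 × 0.02115 = 234.2 N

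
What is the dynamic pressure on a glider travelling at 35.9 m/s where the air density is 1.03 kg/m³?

q = ½ρv² = ½ × 1.03 × 35.9² = 664 Pa

q = 664 Pa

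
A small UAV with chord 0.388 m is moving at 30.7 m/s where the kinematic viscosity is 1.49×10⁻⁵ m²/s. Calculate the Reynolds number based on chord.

Re = 7.99×10^5

Re = v·c/ν = 30.7 × 0.388 / (1.49×10⁻⁵) = 7.99×10^5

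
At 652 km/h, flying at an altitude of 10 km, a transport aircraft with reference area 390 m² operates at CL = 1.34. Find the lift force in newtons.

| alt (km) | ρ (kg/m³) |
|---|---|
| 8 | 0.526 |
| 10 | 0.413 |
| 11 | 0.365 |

At 10 km, from the table: ρ = 0.413 kg/m³.
Convert speed: v = 652 km/h ÷ 3.6 = 181.1 m/s.
L = ½ρv²S·CL = ½ × 0.413 × 181.1² × 390 × 1.34 = 3.54×10^6 N ≈ 3540 kN

L = 3.54×10^6 N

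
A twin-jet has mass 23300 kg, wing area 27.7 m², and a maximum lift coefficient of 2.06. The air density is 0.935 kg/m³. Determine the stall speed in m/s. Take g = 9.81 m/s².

At stall, lift equals weight: L = W = m·g = 23300 × 9.81 = 2.286×10^5 N.
V_stall = √(2W/(ρ·S·CL,max)) = √(2 × 2.286×10^5 / (0.935 × 27.7 × 2.06))
V_stall = √8568 = 92.6 m/s

V_stall = 92.6 m/s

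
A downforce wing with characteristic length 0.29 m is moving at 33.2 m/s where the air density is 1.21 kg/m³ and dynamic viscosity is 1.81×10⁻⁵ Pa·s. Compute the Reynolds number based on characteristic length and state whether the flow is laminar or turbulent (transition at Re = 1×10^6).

Re = 6.44×10^5 (laminar)

Re = ρ·v·c/μ = 1.21 × 33.2 × 0.29 / (1.81×10⁻⁵) = 6.44×10^5
Since 6.44×10^5 < 1×10^6, the flow is laminar.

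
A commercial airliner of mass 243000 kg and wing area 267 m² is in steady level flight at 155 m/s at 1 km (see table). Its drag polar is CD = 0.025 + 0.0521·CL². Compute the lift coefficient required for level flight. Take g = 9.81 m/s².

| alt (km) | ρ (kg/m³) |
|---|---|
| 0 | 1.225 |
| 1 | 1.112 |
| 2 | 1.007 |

At 1 km, from the table: ρ = 1.112 kg/m³.
Level flight ⇒ L = W = m·g = 243000 × 9.81 = 2.3838×10^6 N.
q = ½ρv² = ½ × 1.112 × 155² = 13360 Pa.
Required CL = L/(qS) = 2.3838×10^6/(13360·267) = 0.6684.

CL = 0.668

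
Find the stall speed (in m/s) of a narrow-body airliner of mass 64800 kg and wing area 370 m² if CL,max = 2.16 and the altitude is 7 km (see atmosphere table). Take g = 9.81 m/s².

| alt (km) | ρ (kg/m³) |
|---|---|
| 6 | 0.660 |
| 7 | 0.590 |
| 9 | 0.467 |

V_stall = 51.9 m/s

At 7 km, from the table: ρ = 0.590 kg/m³.
Stall occurs when L = W at CL,max. W = mg = 64800 × 9.81 = 6.357×10^5 N.
From L = ½ρV²S·CL,max = W: V_stall = √(2W/(ρSCL,max)) = √(2·6.357×10^5/(0.59·370·2.16))
V_stall = √2696 = 51.9 m/s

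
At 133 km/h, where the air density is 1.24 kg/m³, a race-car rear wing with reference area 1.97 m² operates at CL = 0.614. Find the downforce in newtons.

L = 1020 N

Convert speed: v = 133 km/h ÷ 3.6 = 36.94 m/s.
Dynamic pressure q = ½ρv² = ½ × 1.24 × 36.94² = 846.2 Pa.
L = q·S·CL = 846.2 × 1.97 × 0.614 = 1020 N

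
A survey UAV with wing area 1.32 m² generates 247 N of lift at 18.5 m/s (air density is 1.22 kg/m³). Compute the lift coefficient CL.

From L = ½ρv²S·CL, rearranging gives CL = 2L/(ρv²S).
CL = 2 × 247 / (1.22 × 18.5² × 1.32) = 0.896

CL = 0.896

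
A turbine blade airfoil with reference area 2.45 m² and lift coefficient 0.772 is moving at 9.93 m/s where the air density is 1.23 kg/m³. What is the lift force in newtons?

L = 115 N

L = ½ρv²S·CL = ½ × 1.23 × 9.93² × 2.45 × 0.772 = 115 N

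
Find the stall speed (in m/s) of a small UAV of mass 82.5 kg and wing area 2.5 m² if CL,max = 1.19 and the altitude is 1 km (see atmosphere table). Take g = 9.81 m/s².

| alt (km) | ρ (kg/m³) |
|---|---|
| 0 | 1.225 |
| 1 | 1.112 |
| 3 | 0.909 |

V_stall = 22.1 m/s

At 1 km, from the table: ρ = 1.112 kg/m³.
At stall, lift equals weight: L = W = m·g = 82.5 × 9.81 = 809.3 N.
V_stall = √(2W/(ρ·S·CL,max)) = √(2 × 809.3 / (1.112 × 2.5 × 1.19))
V_stall = √489.3 = 22.1 m/s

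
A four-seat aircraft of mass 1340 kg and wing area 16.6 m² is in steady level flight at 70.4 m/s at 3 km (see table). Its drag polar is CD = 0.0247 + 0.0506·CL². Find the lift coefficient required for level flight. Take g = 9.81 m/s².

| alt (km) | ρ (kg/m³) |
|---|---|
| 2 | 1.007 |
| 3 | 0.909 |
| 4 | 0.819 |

CL = 0.352

At 3 km, from the table: ρ = 0.909 kg/m³.
In steady level flight, lift balances weight: W = mg = 1340 × 9.81 = 13145 N.
Dynamic pressure q = 0.5 × 0.909 × 70.4² = 2253 Pa.
Required CL = L/(qS) = 13145/(2253·16.6) = 0.3515.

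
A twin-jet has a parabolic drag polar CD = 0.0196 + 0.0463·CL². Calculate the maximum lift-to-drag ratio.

(L/D)max = 16.6

For CD = CD0 + K·CL², (L/D)max occurs at CL* = √(CD0/K) and equals 1/(2√(K·CD0)).
(L/D)max = 1/(2√(0.0463 × 0.0196)) = 1/(2 × 0.03012) = 16.6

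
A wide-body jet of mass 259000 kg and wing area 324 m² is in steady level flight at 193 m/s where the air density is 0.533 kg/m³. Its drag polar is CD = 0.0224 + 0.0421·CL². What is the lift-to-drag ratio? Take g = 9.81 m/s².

L/D = 16.2

In steady level flight, lift balances weight: W = mg = 259000 × 9.81 = 2.5408×10^6 N.
Dynamic pressure q = 0.5 × 0.533 × 193² = 9927 Pa.
CL = W/(q·S) = 2.5408×10^6 / (9927 × 324) = 0.79.
CD = 0.0224 + 0.0421 × 0.79² = 0.04867.
L/D = CL/CD = 0.79 / 0.04867 = 16.2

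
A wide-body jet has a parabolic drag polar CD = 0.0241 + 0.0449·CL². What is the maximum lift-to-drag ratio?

For CD = CD0 + K·CL², (L/D)max occurs at CL* = √(CD0/K) and equals 1/(2√(K·CD0)).
(L/D)max = 1/(2√(0.0449 × 0.0241)) = 1/(2 × 0.0329) = 15.2

(L/D)max = 15.2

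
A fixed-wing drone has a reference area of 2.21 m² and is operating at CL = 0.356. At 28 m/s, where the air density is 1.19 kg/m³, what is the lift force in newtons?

L = ½ρv²S·CL = ½ × 1.19 × 28² × 2.21 × 0.356 = 367 N

L = 367 N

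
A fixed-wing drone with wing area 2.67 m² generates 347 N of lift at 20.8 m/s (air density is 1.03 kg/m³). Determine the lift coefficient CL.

CL = 0.583

From L = ½ρv²S·CL, rearranging gives CL = 2L/(ρv²S).
CL = 2 × 347 / (1.03 × 20.8² × 2.67) = 0.583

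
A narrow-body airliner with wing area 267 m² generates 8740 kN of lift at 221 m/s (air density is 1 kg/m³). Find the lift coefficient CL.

From L = ½ρv²S·CL, rearranging gives CL = 2L/(ρv²S).
CL = 2 × 8.74×10^6 / (1 × 221² × 267) = 1.34

CL = 1.34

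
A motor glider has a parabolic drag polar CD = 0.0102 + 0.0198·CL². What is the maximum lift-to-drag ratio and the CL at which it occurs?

For CD = CD0 + K·CL², (L/D)max occurs at CL* = √(CD0/K) and equals 1/(2√(K·CD0)).
(L/D)max = 1/(2√(0.0198 × 0.0102)) = 1/(2 × 0.01421) = 35.2
CL* = √(0.0102/0.0198) = 0.718

(L/D)max = 35.2, at CL = 0.718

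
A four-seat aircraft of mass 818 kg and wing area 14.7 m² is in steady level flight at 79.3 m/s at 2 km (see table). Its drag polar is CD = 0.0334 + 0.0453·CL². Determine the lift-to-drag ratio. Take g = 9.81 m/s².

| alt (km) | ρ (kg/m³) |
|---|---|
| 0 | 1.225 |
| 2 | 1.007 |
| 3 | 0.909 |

At 2 km, from the table: ρ = 1.007 kg/m³.
Level flight ⇒ L = W = m·g = 818 × 9.81 = 8024.6 N.
Dynamic pressure q = 0.5 × 1.007 × 79.3² = 3166 Pa.
CL = W/(q·S) = 8024.6 / (3166 × 14.7) = 0.1724.
CD = 0.0334 + 0.0453 × 0.1724² = 0.03475.
L/D = CL/CD = 0.1724 / 0.03475 = 4.96

L/D = 4.96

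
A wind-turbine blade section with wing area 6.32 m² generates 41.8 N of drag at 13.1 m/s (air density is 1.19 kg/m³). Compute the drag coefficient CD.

From D = ½ρv²S·CD, rearranging gives CD = 2D/(ρv²S).
CD = 2 × 41.8 / (1.19 × 13.1² × 6.32) = 0.0648

CD = 0.0648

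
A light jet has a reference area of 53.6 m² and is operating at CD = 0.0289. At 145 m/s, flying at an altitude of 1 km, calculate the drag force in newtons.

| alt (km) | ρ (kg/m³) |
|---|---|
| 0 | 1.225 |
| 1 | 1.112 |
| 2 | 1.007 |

D = 18100 N

At 1 km, from the table: ρ = 1.112 kg/m³.
Dynamic pressure q = ½ρv² = ½ × 1.112 × 145² = 11690 Pa.
D = q·S·CD = 11690 × 53.6 × 0.0289 = 18100 N ≈ 18.1 kN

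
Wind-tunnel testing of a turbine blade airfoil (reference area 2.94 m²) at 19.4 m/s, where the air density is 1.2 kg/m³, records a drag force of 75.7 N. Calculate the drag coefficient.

CD = 0.114

From D = ½ρv²S·CD, rearranging gives CD = 2D/(ρv²S).
CD = 2 × 75.7 / (1.2 × 19.4² × 2.94) = 0.114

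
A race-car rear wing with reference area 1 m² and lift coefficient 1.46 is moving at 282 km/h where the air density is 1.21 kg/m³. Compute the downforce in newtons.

Convert speed: v = 282 km/h ÷ 3.6 = 78.33 m/s.
L = ½ρv²S·CL = ½ × 1.21 × 78.33² × 1 × 1.46 = 5420 N ≈ 5.42 kN

L = 5420 N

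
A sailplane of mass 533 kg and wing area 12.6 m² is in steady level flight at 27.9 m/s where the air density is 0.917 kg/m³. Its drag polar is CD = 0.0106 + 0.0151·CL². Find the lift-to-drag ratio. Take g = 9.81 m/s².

In steady level flight, lift balances weight: W = mg = 533 × 9.81 = 5228.7 N.
Dynamic pressure q = 0.5 × 0.917 × 27.9² = 356.9 Pa.
CL = 2W/(ρv²S) = 2×5228.7/(0.917×27.9²×12.6) = 1.163.
CD = 0.0106 + 0.0151 × 1.163² = 0.03101.
L/D = CL/CD = 1.163 / 0.03101 = 37.5

L/D = 37.5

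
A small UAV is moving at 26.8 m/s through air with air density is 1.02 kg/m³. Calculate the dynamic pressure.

q = ½ρv² = ½ × 1.02 × 26.8² = 366 Pa

q = 366 Pa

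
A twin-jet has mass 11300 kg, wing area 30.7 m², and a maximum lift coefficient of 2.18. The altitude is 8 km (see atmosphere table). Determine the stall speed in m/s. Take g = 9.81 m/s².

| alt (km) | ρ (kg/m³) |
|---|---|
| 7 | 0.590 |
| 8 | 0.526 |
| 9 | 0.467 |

V_stall = 79.4 m/s

At 8 km, from the table: ρ = 0.526 kg/m³.
At stall, lift equals weight: L = W = m·g = 11300 × 9.81 = 1.109×10^5 N.
From L = ½ρV²S·CL,max = W: V_stall = √(2W/(ρSCL,max)) = √(2·1.109×10^5/(0.526·30.7·2.18))
V_stall = √6298 = 79.4 m/s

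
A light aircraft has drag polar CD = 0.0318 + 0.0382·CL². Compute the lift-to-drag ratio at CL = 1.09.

L/D = 14.1

CD = 0.0318 + 0.0382 × 1.09² = 0.07719
L/D = CL/CD = 1.09 / 0.07719 = 14.1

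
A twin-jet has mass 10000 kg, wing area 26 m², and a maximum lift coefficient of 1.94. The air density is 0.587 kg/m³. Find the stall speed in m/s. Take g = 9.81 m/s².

Stall occurs when L = W at CL,max. W = mg = 10000 × 9.81 = 98100 N.
V_stall = √(2W/(ρ·S·CL,max)) = √(2 × 98100 / (0.587 × 26 × 1.94))
V_stall = √6627 = 81.4 m/s

V_stall = 81.4 m/s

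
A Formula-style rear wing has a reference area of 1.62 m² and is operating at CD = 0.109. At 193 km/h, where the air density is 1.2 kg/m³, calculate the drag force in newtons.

Convert speed: v = 193 km/h ÷ 3.6 = 53.61 m/s.
D = ½ρv²S·CD = ½ × 1.2 × 53.61² × 1.62 × 0.109 = 305 N

D = 305 N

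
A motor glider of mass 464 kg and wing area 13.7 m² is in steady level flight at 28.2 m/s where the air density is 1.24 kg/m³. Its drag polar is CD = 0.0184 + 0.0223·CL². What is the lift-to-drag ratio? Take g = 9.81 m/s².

L/D = 23.6

Weight W = mg = 464 × 9.81 = 4551.8 N; in level flight L = W.
Dynamic pressure q = 0.5 × 1.24 × 28.2² = 493 Pa.
Required CL = L/(qS) = 4551.8/(493·13.7) = 0.6739.
CD = 0.0184 + 0.0223 × 0.6739² = 0.02853.
L/D = CL/CD = 0.6739 / 0.02853 = 23.6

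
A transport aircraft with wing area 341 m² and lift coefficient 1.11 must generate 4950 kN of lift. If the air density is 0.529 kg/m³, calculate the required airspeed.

v = 222 m/s

L = ½ρv²S·CL ⇒ v = √(2L/(ρ·S·CL))
v = √(2 × 4.95×10^6 / (0.529 × 341 × 1.11)) = √49440 = 222 m/s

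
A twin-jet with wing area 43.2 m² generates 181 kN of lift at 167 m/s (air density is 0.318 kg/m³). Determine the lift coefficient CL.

From L = ½ρv²S·CL, rearranging gives CL = 2L/(ρv²S).
CL = 2 × 1.81×10^5 / (0.318 × 167² × 43.2) = 0.945

CL = 0.945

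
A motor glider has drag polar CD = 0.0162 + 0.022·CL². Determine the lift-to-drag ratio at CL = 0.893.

L/D = 26.5

CD = 0.0162 + 0.022 × 0.893² = 0.03374
L/D = CL/CD = 0.893 / 0.03374 = 26.5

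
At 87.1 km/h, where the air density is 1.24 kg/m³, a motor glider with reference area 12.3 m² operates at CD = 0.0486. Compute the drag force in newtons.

Convert speed: v = 87.1 km/h ÷ 3.6 = 24.19 m/s.
D = ½ρv²S·CD = ½ × 1.24 × 24.19² × 12.3 × 0.0486 = 217 N

D = 217 N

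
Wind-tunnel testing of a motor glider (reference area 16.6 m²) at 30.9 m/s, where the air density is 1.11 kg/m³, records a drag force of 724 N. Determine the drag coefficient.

From D = ½ρv²S·CD, rearranging gives CD = 2D/(ρv²S).
CD = 2 × 724 / (1.11 × 30.9² × 16.6) = 0.0823

CD = 0.0823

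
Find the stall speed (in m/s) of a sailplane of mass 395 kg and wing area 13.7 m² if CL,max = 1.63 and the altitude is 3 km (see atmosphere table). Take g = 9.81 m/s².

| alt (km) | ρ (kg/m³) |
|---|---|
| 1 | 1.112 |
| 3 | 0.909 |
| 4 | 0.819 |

V_stall = 19.5 m/s

At 3 km, from the table: ρ = 0.909 kg/m³.
Stall occurs when L = W at CL,max. W = mg = 395 × 9.81 = 3875 N.
From L = ½ρV²S·CL,max = W: V_stall = √(2W/(ρSCL,max)) = √(2·3875/(0.909·13.7·1.63))
V_stall = √381.8 = 19.5 m/s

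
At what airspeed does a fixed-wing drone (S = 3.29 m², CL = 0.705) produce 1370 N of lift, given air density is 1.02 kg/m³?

L = ½ρv²S·CL ⇒ v = √(2L/(ρ·S·CL))
v = √(2 × 1370 / (1.02 × 3.29 × 0.705)) = √1158 = 34 m/s

v = 34 m/s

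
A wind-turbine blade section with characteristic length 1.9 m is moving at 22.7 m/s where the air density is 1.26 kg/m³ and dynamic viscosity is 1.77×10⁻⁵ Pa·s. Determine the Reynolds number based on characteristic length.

Re = ρ·v·c/μ = 1.26 × 22.7 × 1.9 / (1.77×10⁻⁵) = 3.07×10^6

Re = 3.07×10^6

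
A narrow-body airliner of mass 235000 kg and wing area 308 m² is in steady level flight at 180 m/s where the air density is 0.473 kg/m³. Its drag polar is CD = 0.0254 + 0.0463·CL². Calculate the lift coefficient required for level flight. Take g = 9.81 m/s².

Level flight ⇒ L = W = m·g = 235000 × 9.81 = 2.3054×10^6 N.
Dynamic pressure q = 0.5 × 0.473 × 180² = 7663 Pa.
Required CL = L/(qS) = 2.3054×10^6/(7663·308) = 0.9768.

CL = 0.977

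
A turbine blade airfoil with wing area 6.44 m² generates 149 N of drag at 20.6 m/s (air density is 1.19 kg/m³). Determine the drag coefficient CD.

From D = ½ρv²S·CD, rearranging gives CD = 2D/(ρv²S).
CD = 2 × 149 / (1.19 × 20.6² × 6.44) = 0.0916

CD = 0.0916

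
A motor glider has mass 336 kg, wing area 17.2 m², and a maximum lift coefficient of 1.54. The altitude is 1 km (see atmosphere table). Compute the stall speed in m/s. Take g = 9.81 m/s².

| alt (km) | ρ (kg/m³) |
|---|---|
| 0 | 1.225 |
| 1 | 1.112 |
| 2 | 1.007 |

V_stall = 15 m/s

At 1 km, from the table: ρ = 1.112 kg/m³.
Stall occurs when L = W at CL,max. W = mg = 336 × 9.81 = 3296 N.
From L = ½ρV²S·CL,max = W: V_stall = √(2W/(ρSCL,max)) = √(2·3296/(1.112·17.2·1.54))
V_stall = √223.8 = 15 m/s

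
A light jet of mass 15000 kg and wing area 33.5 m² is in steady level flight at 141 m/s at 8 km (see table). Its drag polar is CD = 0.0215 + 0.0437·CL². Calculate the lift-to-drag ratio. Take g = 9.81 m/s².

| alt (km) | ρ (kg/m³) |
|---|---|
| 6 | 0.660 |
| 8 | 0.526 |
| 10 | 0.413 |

L/D = 16.1

At 8 km, from the table: ρ = 0.526 kg/m³.
Level flight ⇒ L = W = m·g = 15000 × 9.81 = 1.4715×10^5 N.
q = ½ρv² = ½ × 0.526 × 141² = 5229 Pa.
CL = 2W/(ρv²S) = 2×1.4715×10^5/(0.526×141²×33.5) = 0.8401.
CD = 0.0215 + 0.0437 × 0.8401² = 0.05234.
L/D = CL/CD = 0.8401 / 0.05234 = 16.1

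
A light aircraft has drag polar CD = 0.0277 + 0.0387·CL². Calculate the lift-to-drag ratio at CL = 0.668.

L/D = 14.9

CD = 0.0277 + 0.0387 × 0.668² = 0.04497
L/D = CL/CD = 0.668 / 0.04497 = 14.9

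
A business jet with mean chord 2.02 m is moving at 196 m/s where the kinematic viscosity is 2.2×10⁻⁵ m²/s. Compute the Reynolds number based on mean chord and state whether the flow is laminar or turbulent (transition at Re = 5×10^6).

Re = 1.8×10^7 (turbulent)

Re = v·c/ν = 196 × 2.02 / (2.2×10⁻⁵) = 1.8×10^7
Since 1.8×10^7 > 5×10^6, the flow is turbulent.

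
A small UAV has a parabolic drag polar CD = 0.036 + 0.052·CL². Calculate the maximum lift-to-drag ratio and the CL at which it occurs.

For CD = CD0 + K·CL², (L/D)max occurs at CL* = √(CD0/K) and equals 1/(2√(K·CD0)).
(L/D)max = 1/(2√(0.052 × 0.036)) = 1/(2 × 0.04327) = 11.6
CL* = √(0.036/0.052) = 0.832

(L/D)max = 11.6, at CL = 0.832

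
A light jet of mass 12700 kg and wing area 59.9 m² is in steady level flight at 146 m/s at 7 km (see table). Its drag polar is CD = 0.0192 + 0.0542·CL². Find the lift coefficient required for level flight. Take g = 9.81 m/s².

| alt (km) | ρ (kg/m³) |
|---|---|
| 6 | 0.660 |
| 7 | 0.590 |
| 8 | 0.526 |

At 7 km, from the table: ρ = 0.590 kg/m³.
Level flight ⇒ L = W = m·g = 12700 × 9.81 = 1.2459×10^5 N.
Dynamic pressure q = 0.5 × 0.59 × 146² = 6288 Pa.
CL = W/(q·S) = 1.2459×10^5 / (6288 × 59.9) = 0.3308.

CL = 0.331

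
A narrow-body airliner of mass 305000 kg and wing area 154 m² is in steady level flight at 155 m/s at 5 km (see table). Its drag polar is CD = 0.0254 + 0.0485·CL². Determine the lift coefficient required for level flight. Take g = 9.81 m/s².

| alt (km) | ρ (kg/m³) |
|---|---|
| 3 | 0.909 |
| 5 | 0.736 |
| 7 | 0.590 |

CL = 2.2

At 5 km, from the table: ρ = 0.736 kg/m³.
In steady level flight, lift balances weight: W = mg = 305000 × 9.81 = 2.992×10^6 N.
q = ½ρv² = ½ × 0.736 × 155² = 8841 Pa.
Required CL = L/(qS) = 2.992×10^6/(8841·154) = 2.198.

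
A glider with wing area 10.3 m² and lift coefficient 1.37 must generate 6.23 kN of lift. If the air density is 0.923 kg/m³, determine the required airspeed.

v = 30.9 m/s

L = ½ρv²S·CL ⇒ v = √(2L/(ρ·S·CL))
v = √(2 × 6230 / (0.923 × 10.3 × 1.37)) = √956.7 = 30.9 m/s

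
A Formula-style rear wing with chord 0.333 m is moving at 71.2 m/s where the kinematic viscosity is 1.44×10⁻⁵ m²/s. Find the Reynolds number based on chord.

Re = v·c/ν = 71.2 × 0.333 / (1.44×10⁻⁵) = 1.65×10^6

Re = 1.65×10^6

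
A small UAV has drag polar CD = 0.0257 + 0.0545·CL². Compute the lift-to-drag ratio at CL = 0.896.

L/D = 12.9

CD = 0.0257 + 0.0545 × 0.896² = 0.06945
L/D = CL/CD = 0.896 / 0.06945 = 12.9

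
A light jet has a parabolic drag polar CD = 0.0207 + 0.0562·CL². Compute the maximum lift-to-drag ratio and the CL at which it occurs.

(L/D)max = 14.7, at CL = 0.607

For CD = CD0 + K·CL², (L/D)max occurs at CL* = √(CD0/K) and equals 1/(2√(K·CD0)).
(L/D)max = 1/(2√(0.0562 × 0.0207)) = 1/(2 × 0.03411) = 14.7
CL* = √(0.0207/0.0562) = 0.607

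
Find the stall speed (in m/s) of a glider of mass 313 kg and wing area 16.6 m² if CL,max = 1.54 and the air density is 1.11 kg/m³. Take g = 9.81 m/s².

V_stall = 14.7 m/s

Stall occurs when L = W at CL,max. W = mg = 313 × 9.81 = 3071 N.
V_stall = √(2W/(ρ·S·CL,max)) = √(2 × 3071 / (1.11 × 16.6 × 1.54))
V_stall = √216.4 = 14.7 m/s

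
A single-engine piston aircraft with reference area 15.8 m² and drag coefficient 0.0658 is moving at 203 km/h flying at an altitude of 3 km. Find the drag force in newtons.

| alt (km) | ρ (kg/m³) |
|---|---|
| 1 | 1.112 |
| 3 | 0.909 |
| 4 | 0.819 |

At 3 km, from the table: ρ = 0.909 kg/m³.
Convert speed: v = 203 km/h ÷ 3.6 = 56.39 m/s.
Dynamic pressure q = ½ρv² = ½ × 0.909 × 56.39² = 1445 Pa.
D = q·S·CD = 1445 × 15.8 × 0.0658 = 1500 N

D = 1500 N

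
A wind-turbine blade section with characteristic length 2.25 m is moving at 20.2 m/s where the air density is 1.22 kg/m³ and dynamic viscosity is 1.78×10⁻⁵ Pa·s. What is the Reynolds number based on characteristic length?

Re = 3.12×10^6

Re = ρ·v·c/μ = 1.22 × 20.2 × 2.25 / (1.78×10⁻⁵) = 3.12×10^6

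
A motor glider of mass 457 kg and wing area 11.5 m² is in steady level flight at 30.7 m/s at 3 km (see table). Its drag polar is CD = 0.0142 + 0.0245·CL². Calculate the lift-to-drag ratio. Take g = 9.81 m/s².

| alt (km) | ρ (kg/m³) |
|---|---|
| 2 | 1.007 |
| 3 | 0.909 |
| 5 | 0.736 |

At 3 km, from the table: ρ = 0.909 kg/m³.
In steady level flight, lift balances weight: W = mg = 457 × 9.81 = 4483.2 N.
q = ½ρv² = ½ × 0.909 × 30.7² = 428.4 Pa.
CL = 2W/(ρv²S) = 2×4483.2/(0.909×30.7²×11.5) = 0.9101.
CD = 0.0142 + 0.0245 × 0.9101² = 0.03449.
L/D = CL/CD = 0.9101 / 0.03449 = 26.4

L/D = 26.4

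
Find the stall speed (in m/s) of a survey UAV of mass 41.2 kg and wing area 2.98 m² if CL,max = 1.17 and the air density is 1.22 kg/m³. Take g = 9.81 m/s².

V_stall = 13.8 m/s

Stall occurs when L = W at CL,max. W = mg = 41.2 × 9.81 = 404.2 N.
From L = ½ρV²S·CL,max = W: V_stall = √(2W/(ρSCL,max)) = √(2·404.2/(1.22·2.98·1.17))
V_stall = √190 = 13.8 m/s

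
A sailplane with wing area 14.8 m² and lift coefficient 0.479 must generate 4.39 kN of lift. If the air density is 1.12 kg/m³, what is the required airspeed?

L = ½ρv²S·CL ⇒ v = √(2L/(ρ·S·CL))
v = √(2 × 4390 / (1.12 × 14.8 × 0.479)) = √1106 = 33.3 m/s

v = 33.3 m/s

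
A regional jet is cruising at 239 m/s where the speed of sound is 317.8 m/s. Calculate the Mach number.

M = 0.752

M = v/a = 239 / 317.8 = 0.752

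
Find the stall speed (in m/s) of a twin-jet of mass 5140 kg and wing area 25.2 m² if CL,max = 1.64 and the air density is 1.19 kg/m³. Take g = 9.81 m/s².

V_stall = 45.3 m/s

Stall occurs when L = W at CL,max. W = mg = 5140 × 9.81 = 50420 N.
From L = ½ρV²S·CL,max = W: V_stall = √(2W/(ρSCL,max)) = √(2·50420/(1.19·25.2·1.64))
V_stall = √2051 = 45.3 m/s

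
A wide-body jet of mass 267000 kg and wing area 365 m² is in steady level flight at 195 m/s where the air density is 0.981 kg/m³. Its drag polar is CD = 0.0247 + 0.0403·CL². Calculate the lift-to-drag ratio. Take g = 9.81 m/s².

L/D = 12.5

Level flight ⇒ L = W = m·g = 267000 × 9.81 = 2.6193×10^6 N.
q = ½ρv² = ½ × 0.981 × 195² = 18650 Pa.
CL = W/(q·S) = 2.6193×10^6 / (18650 × 365) = 0.3848.
CD = 0.0247 + 0.0403 × 0.3848² = 0.03067.
L/D = CL/CD = 0.3848 / 0.03067 = 12.5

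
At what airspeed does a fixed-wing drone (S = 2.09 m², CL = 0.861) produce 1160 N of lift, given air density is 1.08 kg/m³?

L = ½ρv²S·CL ⇒ v = √(2L/(ρ·S·CL))
v = √(2 × 1160 / (1.08 × 2.09 × 0.861)) = √1194 = 34.6 m/s

v = 34.6 m/s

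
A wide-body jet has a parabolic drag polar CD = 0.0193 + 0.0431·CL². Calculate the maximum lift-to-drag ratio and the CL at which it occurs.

(L/D)max = 17.3, at CL = 0.669

For CD = CD0 + K·CL², (L/D)max occurs at CL* = √(CD0/K) and equals 1/(2√(K·CD0)).
(L/D)max = 1/(2√(0.0431 × 0.0193)) = 1/(2 × 0.02884) = 17.3
CL* = √(0.0193/0.0431) = 0.669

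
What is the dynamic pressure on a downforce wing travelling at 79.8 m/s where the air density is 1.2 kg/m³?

q = ½ρv² = ½ × 1.2 × 79.8² = 3820 Pa

q = 3820 Pa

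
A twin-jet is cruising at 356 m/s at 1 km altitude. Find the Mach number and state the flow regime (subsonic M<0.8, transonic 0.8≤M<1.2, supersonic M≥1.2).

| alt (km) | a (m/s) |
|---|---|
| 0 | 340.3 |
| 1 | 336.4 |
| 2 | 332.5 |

At 1 km, from the table: a = 336.4 m/s.
M = v/a = 356 / 336.4 = 1.06
M = 1.06 → transonic.

M = 1.06 (transonic)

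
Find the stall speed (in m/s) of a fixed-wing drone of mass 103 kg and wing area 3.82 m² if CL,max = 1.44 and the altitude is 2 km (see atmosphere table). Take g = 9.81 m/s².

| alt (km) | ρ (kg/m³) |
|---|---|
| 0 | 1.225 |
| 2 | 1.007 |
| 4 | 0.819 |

At 2 km, from the table: ρ = 1.007 kg/m³.
At stall, lift equals weight: L = W = m·g = 103 × 9.81 = 1010 N.
V_stall = √(2W/(ρ·S·CL,max)) = √(2 × 1010 / (1.007 × 3.82 × 1.44))
V_stall = √364.8 = 19.1 m/s

V_stall = 19.1 m/s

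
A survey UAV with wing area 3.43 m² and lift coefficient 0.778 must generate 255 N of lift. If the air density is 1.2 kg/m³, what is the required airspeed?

L = ½ρv²S·CL ⇒ v = √(2L/(ρ·S·CL))
v = √(2 × 255 / (1.2 × 3.43 × 0.778)) = √159.3 = 12.6 m/s

v = 12.6 m/s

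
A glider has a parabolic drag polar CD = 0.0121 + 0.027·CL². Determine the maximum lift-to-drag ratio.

For CD = CD0 + K·CL², (L/D)max occurs at CL* = √(CD0/K) and equals 1/(2√(K·CD0)).
(L/D)max = 1/(2√(0.027 × 0.0121)) = 1/(2 × 0.01807) = 27.7

(L/D)max = 27.7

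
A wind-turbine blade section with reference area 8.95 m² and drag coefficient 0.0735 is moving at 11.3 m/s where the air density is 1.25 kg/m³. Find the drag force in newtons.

D = 52.5 N

Dynamic pressure q = ½ρv² = ½ × 1.25 × 11.3² = 79.81 Pa.
D = q·S·CD = 79.81 × 8.95 × 0.0735 = 52.5 N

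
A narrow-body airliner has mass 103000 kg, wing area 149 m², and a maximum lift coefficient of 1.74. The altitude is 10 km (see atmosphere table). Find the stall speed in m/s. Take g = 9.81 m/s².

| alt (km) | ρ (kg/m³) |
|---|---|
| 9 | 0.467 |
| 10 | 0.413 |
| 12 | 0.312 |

At 10 km, from the table: ρ = 0.413 kg/m³.
At stall, lift equals weight: L = W = m·g = 103000 × 9.81 = 1.01×10^6 N.
V_stall = √(2W/(ρ·S·CL,max)) = √(2 × 1.01×10^6 / (0.413 × 149 × 1.74))
V_stall = √18870 = 137 m/s

V_stall = 137 m/s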